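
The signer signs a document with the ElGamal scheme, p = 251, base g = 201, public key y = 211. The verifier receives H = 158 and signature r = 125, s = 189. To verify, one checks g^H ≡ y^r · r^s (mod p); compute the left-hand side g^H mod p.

201^2 = 40401 ≡ 241
201^4 ≡ 241^2 = 58081 ≡ 100
201^8 ≡ 100^2 = 10000 ≡ 211
201^16 ≡ 211^2 = 44521 ≡ 94
201^32 ≡ 94^2 = 8836 ≡ 51
201^64 ≡ 51^2 = 2601 ≡ 91
201^128 ≡ 91^2 = 8281 ≡ 249
158 = 128 + 16 + 8 + 4 + 2, so 201^158 ≡ 249·94·211·100·241 ≡ 211 (mod 251)

211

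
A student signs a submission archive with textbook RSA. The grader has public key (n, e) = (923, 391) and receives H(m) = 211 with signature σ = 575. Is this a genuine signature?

Squares mod 923: σ^1≡575, σ^2≡191, σ^4≡484, σ^8≡737, σ^16≡445, σ^32≡503, σ^64≡107, σ^128≡373, σ^256≡679
391 = 256 + 128 + 4 + 2 + 1, so σ^391 ≡ 679·373·484·191·575 ≡ 211 (mod 923)
211 = H(m), so the signature checks out.

genuine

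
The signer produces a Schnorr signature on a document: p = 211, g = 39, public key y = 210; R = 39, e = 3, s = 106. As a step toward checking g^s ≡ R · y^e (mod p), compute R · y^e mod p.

Squares mod 211: 210^1≡210, 210^2≡1
3 = 2 + 1, so 210^3 ≡ 1·210 ≡ 210 (mod 211)
R · y^e ≡ 39·210 = 8190 ≡ 172 (mod 211)

172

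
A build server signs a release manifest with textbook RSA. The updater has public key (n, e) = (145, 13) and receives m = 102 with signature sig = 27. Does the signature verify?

verifies

sig^2 ≡ 27^2 = 729 ≡ 4
sig^4 ≡ 4^2 = 16
sig^8 ≡ 16^2 = 256 ≡ 111
13 = 8 + 4 + 1, so sig^13 ≡ 111·16·27 ≡ 102 (mod 145)
102 = m, so the signature checks out.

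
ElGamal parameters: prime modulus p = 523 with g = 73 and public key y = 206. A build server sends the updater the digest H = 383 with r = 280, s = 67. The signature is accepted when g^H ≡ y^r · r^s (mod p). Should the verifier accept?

accept

Left side g^H mod p:
Squares mod 523: 73^1≡73, 73^2≡99, 73^4≡387, 73^8≡191, 73^16≡394, 73^32≡428, 73^64≡134, 73^128≡174, 73^256≡465
383 = 256 + 64 + 32 + 16 + 8 + 4 + 2 + 1, so 73^383 ≡ 465·134·428·394·191·387·99·73 ≡ 134 (mod 523)
Right side y^r · r^s mod p:
Squares mod 523: 206^1≡206, 206^2≡73, 206^4≡99, 206^8≡387, 206^16≡191, 206^32≡394, 206^64≡428, 206^128≡134, 206^256≡174
280 = 256 + 16 + 8, so 206^280 ≡ 174·191·387 ≡ 465 (mod 523)
Squares mod 523: 280^1≡280, 280^2≡473, 280^4≡408, 280^8≡150, 280^16≡11, 280^32≡121, 280^64≡520
67 = 64 + 2 + 1, so 280^67 ≡ 520·473·280 ≡ 160 (mod 523)
465·160 = 74400 ≡ 134 (mod 523)
134 ≡ 134 (mod 523), so the signature is genuine.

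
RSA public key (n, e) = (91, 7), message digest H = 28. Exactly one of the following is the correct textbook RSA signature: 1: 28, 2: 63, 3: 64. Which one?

2

Candidate 1: Squares mod 91: 28^1≡28, 28^2≡56, 28^4≡42; 7 = 4 + 2 + 1, so 28^7 ≡ 42·56·28 ≡ 63 (mod 91)
Candidate 2: Squares mod 91: 63^1≡63, 63^2≡56, 63^4≡42; 7 = 4 + 2 + 1, so 63^7 ≡ 42·56·63 ≡ 28 (mod 91)
  → matches H = 28
Candidate 3: Squares mod 91: 64^1≡64, 64^2≡1, 64^4≡1; 7 = 4 + 2 + 1, so 64^7 ≡ 1·1·64 ≡ 64 (mod 91)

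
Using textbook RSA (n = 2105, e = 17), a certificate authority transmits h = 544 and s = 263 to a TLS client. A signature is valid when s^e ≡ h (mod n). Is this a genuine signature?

s^2 ≡ 263^2 = 69169 ≡ 1809
s^4 ≡ 1809^2 = 3272481 ≡ 1311
s^8 ≡ 1311^2 = 1718721 ≡ 1041
s^16 ≡ 1041^2 = 1083681 ≡ 1711
17 = 16 + 1, so s^17 ≡ 1711·263 ≡ 1628 (mod 2105)
s^17 mod 2105 = 1628, but h = 544.

forged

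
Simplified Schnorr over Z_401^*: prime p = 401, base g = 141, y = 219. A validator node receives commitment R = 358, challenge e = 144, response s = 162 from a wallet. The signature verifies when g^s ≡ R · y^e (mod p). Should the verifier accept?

g^s mod p:
Squares mod 401: 141^1≡141, 141^2≡232, 141^4≡90, 141^8≡80, 141^16≡385, 141^32≡256, 141^64≡173, 141^128≡255
162 = 128 + 32 + 2, so 141^162 ≡ 255·256·232 ≡ 393 (mod 401)
R · y^e mod p:
Squares mod 401: 219^1≡219, 219^2≡242, 219^4≡18, 219^8≡324, 219^16≡315, 219^32≡178, 219^64≡5, 219^128≡25
144 = 128 + 16, so 219^144 ≡ 25·315 ≡ 256 (mod 401)
358·256 = 91648 ≡ 220 (mod 401)
393 ≠ 220; the check fails.

reject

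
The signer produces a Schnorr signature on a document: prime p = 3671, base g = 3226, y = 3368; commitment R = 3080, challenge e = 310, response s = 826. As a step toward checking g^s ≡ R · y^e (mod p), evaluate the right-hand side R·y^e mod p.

1021

3368^2 = 11343424 ≡ 34
3368^4 ≡ 34^2 = 1156
3368^8 ≡ 1156^2 = 1336336 ≡ 92
3368^16 ≡ 92^2 = 8464 ≡ 1122
3368^32 ≡ 1122^2 = 1258884 ≡ 3402
3368^64 ≡ 3402^2 = 11573604 ≡ 2612
3368^128 ≡ 2612^2 = 6822544 ≡ 1826
3368^256 ≡ 1826^2 = 3334276 ≡ 1008
310 = 256 + 32 + 16 + 4 + 2, so 3368^310 ≡ 1008·3402·1122·1156·34 ≡ 607 (mod 3671)
R · y^e ≡ 3080·607 = 1869560 ≡ 1021 (mod 3671)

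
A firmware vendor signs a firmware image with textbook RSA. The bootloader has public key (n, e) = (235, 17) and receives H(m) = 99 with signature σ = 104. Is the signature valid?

valid

σ^2 ≡ 104^2 = 10816 ≡ 6
σ^4 ≡ 6^2 = 36
σ^8 ≡ 36^2 = 1296 ≡ 121
σ^16 ≡ 121^2 = 14641 ≡ 71
17 = 16 + 1, so σ^17 ≡ 71·104 ≡ 99 (mod 235)
Since 99 equals the digest 99, verification succeeds.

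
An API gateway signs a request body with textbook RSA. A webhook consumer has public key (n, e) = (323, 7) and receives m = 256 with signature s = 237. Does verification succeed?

fails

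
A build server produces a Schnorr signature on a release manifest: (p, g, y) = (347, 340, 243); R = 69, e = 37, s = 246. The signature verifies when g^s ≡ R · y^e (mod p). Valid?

g^s mod p:
340^2 = 115600 ≡ 49
340^4 ≡ 49^2 = 2401 ≡ 319
340^8 ≡ 319^2 = 101761 ≡ 90
340^16 ≡ 90^2 = 8100 ≡ 119
340^32 ≡ 119^2 = 14161 ≡ 281
340^64 ≡ 281^2 = 78961 ≡ 192
340^128 ≡ 192^2 = 36864 ≡ 82
246 = 128 + 64 + 32 + 16 + 4 + 2, so 340^246 ≡ 82·192·281·119·319·49 ≡ 143 (mod 347)
R · y^e mod p:
243^2 = 59049 ≡ 59
243^4 ≡ 59^2 = 3481 ≡ 11
243^8 ≡ 11^2 = 121
243^16 ≡ 121^2 = 14641 ≡ 67
243^32 ≡ 67^2 = 4489 ≡ 325
37 = 32 + 4 + 1, so 243^37 ≡ 325·11·243 ≡ 184 (mod 347)
69·184 = 12696 ≡ 204 (mod 347)
143 ≠ 204; the check fails.

no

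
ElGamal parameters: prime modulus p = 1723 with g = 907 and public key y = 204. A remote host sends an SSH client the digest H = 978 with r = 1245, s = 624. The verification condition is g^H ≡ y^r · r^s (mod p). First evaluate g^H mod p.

510

907^2 = 822649 ≡ 778
907^4 ≡ 778^2 = 605284 ≡ 511
907^8 ≡ 511^2 = 261121 ≡ 948
907^16 ≡ 948^2 = 898704 ≡ 1021
907^32 ≡ 1021^2 = 1042441 ≡ 26
907^64 ≡ 26^2 = 676
907^128 ≡ 676^2 = 456976 ≡ 381
907^256 ≡ 381^2 = 145161 ≡ 429
907^512 ≡ 429^2 = 184041 ≡ 1403
978 = 512 + 256 + 128 + 64 + 16 + 2, so 907^978 ≡ 1403·429·381·676·1021·778 ≡ 510 (mod 1723)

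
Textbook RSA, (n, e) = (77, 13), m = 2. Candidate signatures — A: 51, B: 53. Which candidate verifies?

A

Candidate A: 51^13 mod 77 = 2
  → matches m = 2
Candidate B: 53^13 mod 77 = 25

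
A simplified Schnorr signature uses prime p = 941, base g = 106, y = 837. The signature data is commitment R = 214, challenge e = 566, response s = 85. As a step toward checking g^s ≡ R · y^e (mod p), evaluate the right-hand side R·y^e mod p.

837^2 = 700569 ≡ 465
837^4 ≡ 465^2 = 216225 ≡ 736
837^8 ≡ 736^2 = 541696 ≡ 621
837^16 ≡ 621^2 = 385641 ≡ 772
837^32 ≡ 772^2 = 595984 ≡ 331
837^64 ≡ 331^2 = 109561 ≡ 405
837^128 ≡ 405^2 = 164025 ≡ 291
837^256 ≡ 291^2 = 84681 ≡ 932
837^512 ≡ 932^2 = 868624 ≡ 81
566 = 512 + 32 + 16 + 4 + 2, so 837^566 ≡ 81·331·772·736·465 ≡ 433 (mod 941)
R · y^e ≡ 214·433 = 92662 ≡ 444 (mod 941)

444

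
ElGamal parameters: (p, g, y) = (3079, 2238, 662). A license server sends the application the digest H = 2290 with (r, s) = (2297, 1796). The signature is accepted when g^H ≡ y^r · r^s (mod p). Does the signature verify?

Left side g^H mod p:
2238^2 = 5008644 ≡ 2190
2238^4 ≡ 2190^2 = 4796100 ≡ 2097
2238^8 ≡ 2097^2 = 4397409 ≡ 597
2238^16 ≡ 597^2 = 356409 ≡ 2324
2238^32 ≡ 2324^2 = 5400976 ≡ 410
2238^64 ≡ 410^2 = 168100 ≡ 1834
2238^128 ≡ 1834^2 = 3363556 ≡ 1288
2238^256 ≡ 1288^2 = 1658944 ≡ 2442
2238^512 ≡ 2442^2 = 5963364 ≡ 2420
2238^1024 ≡ 2420^2 = 5856400 ≡ 142
2238^2048 ≡ 142^2 = 20164 ≡ 1690
2290 = 2048 + 128 + 64 + 32 + 16 + 2, so 2238^2290 ≡ 1690·1288·1834·410·2324·2190 ≡ 1278 (mod 3079)
Right side y^r · r^s mod p:
662^2 = 438244 ≡ 1026
662^4 ≡ 1026^2 = 1052676 ≡ 2737
662^8 ≡ 2737^2 = 7491169 ≡ 3041
662^16 ≡ 3041^2 = 9247681 ≡ 1444
662^32 ≡ 1444^2 = 2085136 ≡ 653
662^64 ≡ 653^2 = 426409 ≡ 1507
662^128 ≡ 1507^2 = 2271049 ≡ 1826
662^256 ≡ 1826^2 = 3334276 ≡ 2798
662^512 ≡ 2798^2 = 7828804 ≡ 1986
662^1024 ≡ 1986^2 = 3944196 ≡ 3076
662^2048 ≡ 3076^2 = 9461776 ≡ 9
2297 = 2048 + 128 + 64 + 32 + 16 + 8 + 1, so 662^2297 ≡ 9·1826·1507·653·1444·3041·662 ≡ 1438 (mod 3079)
2297^2 = 5276209 ≡ 1882
2297^4 ≡ 1882^2 = 3541924 ≡ 1074
2297^8 ≡ 1074^2 = 1153476 ≡ 1930
2297^16 ≡ 1930^2 = 3724900 ≡ 2389
2297^32 ≡ 2389^2 = 5707321 ≡ 1934
2297^64 ≡ 1934^2 = 3740356 ≡ 2450
2297^128 ≡ 2450^2 = 6002500 ≡ 1529
2297^256 ≡ 1529^2 = 2337841 ≡ 880
2297^512 ≡ 880^2 = 774400 ≡ 1571
2297^1024 ≡ 1571^2 = 2468041 ≡ 1762
1796 = 1024 + 512 + 256 + 4, so 2297^1796 ≡ 1762·1571·880·1074 ≡ 1543 (mod 3079)
1438·1543 = 2218834 ≡ 1954 (mod 3079)
1278 ≠ 1954, so verification fails.

does not verify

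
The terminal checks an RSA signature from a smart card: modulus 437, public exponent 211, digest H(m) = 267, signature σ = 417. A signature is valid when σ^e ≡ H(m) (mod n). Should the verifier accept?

reject

σ^2 ≡ 417^2 = 173889 ≡ 400
σ^4 ≡ 400^2 = 160000 ≡ 58
σ^8 ≡ 58^2 = 3364 ≡ 305
σ^16 ≡ 305^2 = 93025 ≡ 381
σ^32 ≡ 381^2 = 145161 ≡ 77
σ^64 ≡ 77^2 = 5929 ≡ 248
σ^128 ≡ 248^2 = 61504 ≡ 324
211 = 128 + 64 + 16 + 2 + 1, so σ^211 ≡ 324·248·381·400·417 ≡ 170 (mod 437)
170 ≠ 267, so verification fails.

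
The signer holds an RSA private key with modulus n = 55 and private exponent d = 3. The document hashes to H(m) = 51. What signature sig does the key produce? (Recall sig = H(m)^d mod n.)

46

(H(m))^3 mod 55 = 46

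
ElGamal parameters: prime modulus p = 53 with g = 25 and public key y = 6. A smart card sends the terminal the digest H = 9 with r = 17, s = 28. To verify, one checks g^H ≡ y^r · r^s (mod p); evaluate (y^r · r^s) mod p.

6^2 = 36
6^4 ≡ 36^2 = 1296 ≡ 24
6^8 ≡ 24^2 = 576 ≡ 46
6^16 ≡ 46^2 = 2116 ≡ 49
17 = 16 + 1, so 6^17 ≡ 49·6 ≡ 29 (mod 53)
17^2 = 289 ≡ 24
17^4 ≡ 24^2 = 576 ≡ 46
17^8 ≡ 46^2 = 2116 ≡ 49
17^16 ≡ 49^2 = 2401 ≡ 16
28 = 16 + 8 + 4, so 17^28 ≡ 16·49·46 ≡ 24 (mod 53)
y^r · r^s ≡ 29·24 = 696 ≡ 7 (mod 53)

7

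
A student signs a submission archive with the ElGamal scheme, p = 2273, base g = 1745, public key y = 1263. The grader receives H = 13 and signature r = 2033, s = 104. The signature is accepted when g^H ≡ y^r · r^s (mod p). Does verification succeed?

Left side g^H mod p:
Squares mod 2273: 1745^1≡1745, 1745^2≡1478, 1745^4≡131, 1745^8≡1250
13 = 8 + 4 + 1, so 1745^13 ≡ 1250·131·1745 ≡ 374 (mod 2273)
Right side y^r · r^s mod p:
Squares mod 2273: 1263^1≡1263, 1263^2≡1796, 1263^4≡229, 1263^8≡162, 1263^16≡1241, 1263^32≡1260, 1263^64≡1046, 1263^128≡803, 1263^256≡1550, 1263^512≡2212, 1263^1024≡1448
2033 = 1024 + 512 + 256 + 128 + 64 + 32 + 16 + 1, so 1263^2033 ≡ 1448·2212·1550·803·1046·1260·1241·1263 ≡ 1567 (mod 2273)
Squares mod 2273: 2033^1≡2033, 2033^2≡775, 2033^4≡553, 2033^8≡1227, 2033^16≡803, 2033^32≡1550, 2033^64≡2212
104 = 64 + 32 + 8, so 2033^104 ≡ 2212·1550·1227 ≡ 1070 (mod 2273)
1567·1070 = 1676690 ≡ 1489 (mod 2273)
374 ≠ 1489, so verification fails.

fails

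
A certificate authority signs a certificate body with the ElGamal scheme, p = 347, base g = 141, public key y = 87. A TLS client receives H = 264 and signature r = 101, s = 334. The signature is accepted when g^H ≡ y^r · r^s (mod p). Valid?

yes

Left side g^H mod p:
141^2 = 19881 ≡ 102
141^4 ≡ 102^2 = 10404 ≡ 341
141^8 ≡ 341^2 = 116281 ≡ 36
141^16 ≡ 36^2 = 1296 ≡ 255
141^32 ≡ 255^2 = 65025 ≡ 136
141^64 ≡ 136^2 = 18496 ≡ 105
141^128 ≡ 105^2 = 11025 ≡ 268
141^256 ≡ 268^2 = 71824 ≡ 342
264 = 256 + 8, so 141^264 ≡ 342·36 ≡ 167 (mod 347)
Right side y^r · r^s mod p:
87^2 = 7569 ≡ 282
87^4 ≡ 282^2 = 79524 ≡ 61
87^8 ≡ 61^2 = 3721 ≡ 251
87^16 ≡ 251^2 = 63001 ≡ 194
87^32 ≡ 194^2 = 37636 ≡ 160
87^64 ≡ 160^2 = 25600 ≡ 269
101 = 64 + 32 + 4 + 1, so 87^101 ≡ 269·160·61·87 ≡ 183 (mod 347)
101^2 = 10201 ≡ 138
101^4 ≡ 138^2 = 19044 ≡ 306
101^8 ≡ 306^2 = 93636 ≡ 293
101^16 ≡ 293^2 = 85849 ≡ 140
101^32 ≡ 140^2 = 19600 ≡ 168
101^64 ≡ 168^2 = 28224 ≡ 117
101^128 ≡ 117^2 = 13689 ≡ 156
101^256 ≡ 156^2 = 24336 ≡ 46
334 = 256 + 64 + 8 + 4 + 2, so 101^334 ≡ 46·117·293·306·138 ≡ 255 (mod 347)
183·255 = 46665 ≡ 167 (mod 347)
167 ≡ 167 (mod 347), so the signature is genuine.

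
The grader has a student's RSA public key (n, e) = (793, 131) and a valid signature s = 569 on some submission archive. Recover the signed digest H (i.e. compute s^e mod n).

Squares mod 793: s^1≡569, s^2≡217, s^4≡302, s^8≡9, s^16≡81, s^32≡217, s^64≡302, s^128≡9
131 = 128 + 2 + 1, so s^131 ≡ 9·217·569 ≡ 264 (mod 793)

264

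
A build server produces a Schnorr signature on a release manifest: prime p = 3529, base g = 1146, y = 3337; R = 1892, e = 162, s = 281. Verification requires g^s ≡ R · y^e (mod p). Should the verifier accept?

g^s mod p:
1146^2 = 1313316 ≡ 528
1146^4 ≡ 528^2 = 278784 ≡ 3522
1146^8 ≡ 3522^2 = 12404484 ≡ 49
1146^16 ≡ 49^2 = 2401
1146^32 ≡ 2401^2 = 5764801 ≡ 1944
1146^64 ≡ 1944^2 = 3779136 ≡ 3106
1146^128 ≡ 3106^2 = 9647236 ≡ 2479
1146^256 ≡ 2479^2 = 6145441 ≡ 1452
281 = 256 + 16 + 8 + 1, so 1146^281 ≡ 1452·2401·49·1146 ≡ 485 (mod 3529)
R · y^e mod p:
3337^2 = 11135569 ≡ 1574
3337^4 ≡ 1574^2 = 2477476 ≡ 118
3337^8 ≡ 118^2 = 13924 ≡ 3337
3337^16 ≡ 3337^2 = 11135569 ≡ 1574
3337^32 ≡ 1574^2 = 2477476 ≡ 118
3337^64 ≡ 118^2 = 13924 ≡ 3337
3337^128 ≡ 3337^2 = 11135569 ≡ 1574
162 = 128 + 32 + 2, so 3337^162 ≡ 1574·118·1574 ≡ 3337 (mod 3529)
1892·3337 = 6313604 ≡ 223 (mod 3529)
485 ≠ 223; the check fails.

reject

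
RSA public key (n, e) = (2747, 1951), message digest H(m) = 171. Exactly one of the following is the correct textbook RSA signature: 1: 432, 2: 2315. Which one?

2

Candidate 1: 432^2 = 186624 ≡ 2575; 432^4 ≡ 2575^2 = 6630625 ≡ 2114; 432^8 ≡ 2114^2 = 4468996 ≡ 2374; 432^16 ≡ 2374^2 = 5635876 ≡ 1779; 432^32 ≡ 1779^2 = 3164841 ≡ 297; 432^64 ≡ 297^2 = 88209 ≡ 305; 432^128 ≡ 305^2 = 93025 ≡ 2374; 432^256 ≡ 2374^2 = 5635876 ≡ 1779; 432^512 ≡ 1779^2 = 3164841 ≡ 297; 432^1024 ≡ 297^2 = 88209 ≡ 305; 1951 = 1024 + 512 + 256 + 128 + 16 + 8 + 4 + 2 + 1, so 432^1951 ≡ 305·297·1779·2374·1779·2374·2114·2575·432 ≡ 2576 (mod 2747)
Candidate 2: 2315^2 = 5359225 ≡ 2575; 2315^4 ≡ 2575^2 = 6630625 ≡ 2114; 2315^8 ≡ 2114^2 = 4468996 ≡ 2374; 2315^16 ≡ 2374^2 = 5635876 ≡ 1779; 2315^32 ≡ 1779^2 = 3164841 ≡ 297; 2315^64 ≡ 297^2 = 88209 ≡ 305; 2315^128 ≡ 305^2 = 93025 ≡ 2374; 2315^256 ≡ 2374^2 = 5635876 ≡ 1779; 2315^512 ≡ 1779^2 = 3164841 ≡ 297; 2315^1024 ≡ 297^2 = 88209 ≡ 305; 1951 = 1024 + 512 + 256 + 128 + 16 + 8 + 4 + 2 + 1, so 2315^1951 ≡ 305·297·1779·2374·1779·2374·2114·2575·2315 ≡ 171 (mod 2747)
  → matches H(m) = 171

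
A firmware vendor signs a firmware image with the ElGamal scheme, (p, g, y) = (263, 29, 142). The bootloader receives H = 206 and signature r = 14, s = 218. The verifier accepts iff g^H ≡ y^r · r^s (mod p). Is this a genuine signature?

Left side g^H mod p:
Squares mod 263: 29^1≡29, 29^2≡52, 29^4≡74, 29^8≡216, 29^16≡105, 29^32≡242, 29^64≡178, 29^128≡124
206 = 128 + 64 + 8 + 4 + 2, so 29^206 ≡ 124·178·216·74·52 ≡ 81 (mod 263)
Right side y^r · r^s mod p:
Squares mod 263: 142^1≡142, 142^2≡176, 142^4≡205, 142^8≡208
14 = 8 + 4 + 2, so 142^14 ≡ 208·205·176 ≡ 198 (mod 263)
Squares mod 263: 14^1≡14, 14^2≡196, 14^4≡18, 14^8≡61, 14^16≡39, 14^32≡206, 14^64≡93, 14^128≡233
218 = 128 + 64 + 16 + 8 + 2, so 14^218 ≡ 233·93·39·61·196 ≡ 33 (mod 263)
198·33 = 6534 ≡ 222 (mod 263)
81 ≠ 222, so verification fails.

forged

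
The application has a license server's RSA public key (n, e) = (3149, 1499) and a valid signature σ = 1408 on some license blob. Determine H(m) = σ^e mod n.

1676

σ^2 ≡ 1408^2 = 1982464 ≡ 1743
σ^4 ≡ 1743^2 = 3038049 ≡ 2413
σ^8 ≡ 2413^2 = 5822569 ≡ 68
σ^16 ≡ 68^2 = 4624 ≡ 1475
σ^32 ≡ 1475^2 = 2175625 ≡ 2815
σ^64 ≡ 2815^2 = 7924225 ≡ 1341
σ^128 ≡ 1341^2 = 1798281 ≡ 202
σ^256 ≡ 202^2 = 40804 ≡ 3016
σ^512 ≡ 3016^2 = 9096256 ≡ 1944
σ^1024 ≡ 1944^2 = 3779136 ≡ 336
1499 = 1024 + 256 + 128 + 64 + 16 + 8 + 2 + 1, so σ^1499 ≡ 336·3016·202·1341·1475·68·1743·1408 ≡ 1676 (mod 3149)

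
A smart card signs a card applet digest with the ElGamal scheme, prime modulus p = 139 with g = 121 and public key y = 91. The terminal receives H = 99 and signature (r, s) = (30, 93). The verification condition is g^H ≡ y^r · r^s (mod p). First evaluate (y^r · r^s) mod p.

64

Squares mod 139: 91^1≡91, 91^2≡80, 91^4≡6, 91^8≡36, 91^16≡45
30 = 16 + 8 + 4 + 2, so 91^30 ≡ 45·36·6·80 ≡ 34 (mod 139)
Squares mod 139: 30^1≡30, 30^2≡66, 30^4≡47, 30^8≡124, 30^16≡86, 30^32≡29, 30^64≡7
93 = 64 + 16 + 8 + 4 + 1, so 30^93 ≡ 7·86·124·47·30 ≡ 100 (mod 139)
y^r · r^s ≡ 34·100 = 3400 ≡ 64 (mod 139)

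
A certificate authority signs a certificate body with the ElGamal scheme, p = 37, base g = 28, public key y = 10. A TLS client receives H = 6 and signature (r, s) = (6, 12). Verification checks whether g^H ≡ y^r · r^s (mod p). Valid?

Left side g^H mod p:
Squares mod 37: 28^1≡28, 28^2≡7, 28^4≡12
6 = 4 + 2, so 28^6 ≡ 12·7 ≡ 10 (mod 37)
Right side y^r · r^s mod p:
Squares mod 37: 10^1≡10, 10^2≡26, 10^4≡10
6 = 4 + 2, so 10^6 ≡ 10·26 ≡ 1 (mod 37)
Squares mod 37: 6^1≡6, 6^2≡36, 6^4≡1, 6^8≡1
12 = 8 + 4, so 6^12 ≡ 1·1 ≡ 1 (mod 37)
1·1 = 1 ≡ 1 (mod 37)
10 ≠ 1, so verification fails.

no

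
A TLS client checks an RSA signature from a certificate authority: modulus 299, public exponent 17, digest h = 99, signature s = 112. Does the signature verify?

verifies

s^17 mod 299 = 99
99 = h, so the signature checks out.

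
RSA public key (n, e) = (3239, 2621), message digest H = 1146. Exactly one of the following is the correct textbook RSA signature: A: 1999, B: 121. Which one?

Candidate A: 1999^2 = 3996001 ≡ 2314; 1999^4 ≡ 2314^2 = 5354596 ≡ 529; 1999^8 ≡ 529^2 = 279841 ≡ 1287; 1999^16 ≡ 1287^2 = 1656369 ≡ 1240; 1999^32 ≡ 1240^2 = 1537600 ≡ 2314; 1999^64 ≡ 2314^2 = 5354596 ≡ 529; 1999^128 ≡ 529^2 = 279841 ≡ 1287; 1999^256 ≡ 1287^2 = 1656369 ≡ 1240; 1999^512 ≡ 1240^2 = 1537600 ≡ 2314; 1999^1024 ≡ 2314^2 = 5354596 ≡ 529; 1999^2048 ≡ 529^2 = 279841 ≡ 1287; 2621 = 2048 + 512 + 32 + 16 + 8 + 4 + 1, so 1999^2621 ≡ 1287·2314·2314·1240·1287·529·1999 ≡ 1794 (mod 3239)
Candidate B: 121^2 = 14641 ≡ 1685; 121^4 ≡ 1685^2 = 2839225 ≡ 1861; 121^8 ≡ 1861^2 = 3463321 ≡ 830; 121^16 ≡ 830^2 = 688900 ≡ 2232; 121^32 ≡ 2232^2 = 4981824 ≡ 242; 121^64 ≡ 242^2 = 58564 ≡ 262; 121^128 ≡ 262^2 = 68644 ≡ 625; 121^256 ≡ 625^2 = 390625 ≡ 1945; 121^512 ≡ 1945^2 = 3783025 ≡ 3112; 121^1024 ≡ 3112^2 = 9684544 ≡ 3173; 121^2048 ≡ 3173^2 = 10067929 ≡ 1117; 2621 = 2048 + 512 + 32 + 16 + 8 + 4 + 1, so 121^2621 ≡ 1117·3112·242·2232·830·1861·121 ≡ 1146 (mod 3239)
  → matches H = 1146

B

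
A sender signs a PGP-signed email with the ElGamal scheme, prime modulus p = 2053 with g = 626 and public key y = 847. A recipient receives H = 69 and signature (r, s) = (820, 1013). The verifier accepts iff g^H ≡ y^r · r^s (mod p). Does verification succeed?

passes

Left side g^H mod p:
626^2 = 391876 ≡ 1806
626^4 ≡ 1806^2 = 3261636 ≡ 1472
626^8 ≡ 1472^2 = 2166784 ≡ 869
626^16 ≡ 869^2 = 755161 ≡ 1710
626^32 ≡ 1710^2 = 2924100 ≡ 628
626^64 ≡ 628^2 = 394384 ≡ 208
69 = 64 + 4 + 1, so 626^69 ≡ 208·1472·626 ≡ 149 (mod 2053)
Right side y^r · r^s mod p:
847^2 = 717409 ≡ 912
847^4 ≡ 912^2 = 831744 ≡ 279
847^8 ≡ 279^2 = 77841 ≡ 1880
847^16 ≡ 1880^2 = 3534400 ≡ 1187
847^32 ≡ 1187^2 = 1408969 ≡ 611
847^64 ≡ 611^2 = 373321 ≡ 1728
847^128 ≡ 1728^2 = 2985984 ≡ 922
847^256 ≡ 922^2 = 850084 ≡ 142
847^512 ≡ 142^2 = 20164 ≡ 1687
820 = 512 + 256 + 32 + 16 + 4, so 847^820 ≡ 1687·142·611·1187·279 ≡ 628 (mod 2053)
820^2 = 672400 ≡ 1069
820^4 ≡ 1069^2 = 1142761 ≡ 1293
820^8 ≡ 1293^2 = 1671849 ≡ 707
820^16 ≡ 707^2 = 499849 ≡ 970
820^32 ≡ 970^2 = 940900 ≡ 626
820^64 ≡ 626^2 = 391876 ≡ 1806
820^128 ≡ 1806^2 = 3261636 ≡ 1472
820^256 ≡ 1472^2 = 2166784 ≡ 869
820^512 ≡ 869^2 = 755161 ≡ 1710
1013 = 512 + 256 + 128 + 64 + 32 + 16 + 4 + 1, so 820^1013 ≡ 1710·869·1472·1806·626·970·1293·820 ≡ 1200 (mod 2053)
628·1200 = 753600 ≡ 149 (mod 2053)
149 ≡ 149 (mod 2053), so the signature is genuine.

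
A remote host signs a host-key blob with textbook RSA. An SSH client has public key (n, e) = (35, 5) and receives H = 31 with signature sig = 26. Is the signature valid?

Squares mod 35: sig^1≡26, sig^2≡11, sig^4≡16
5 = 4 + 1, so sig^5 ≡ 16·26 ≡ 31 (mod 35)
Since 31 equals the digest 31, verification succeeds.

valid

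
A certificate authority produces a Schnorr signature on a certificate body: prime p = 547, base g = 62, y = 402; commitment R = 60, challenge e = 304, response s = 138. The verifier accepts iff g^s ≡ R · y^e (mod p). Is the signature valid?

valid

g^s mod p:
62^2 = 3844 ≡ 15
62^4 ≡ 15^2 = 225
62^8 ≡ 225^2 = 50625 ≡ 301
62^16 ≡ 301^2 = 90601 ≡ 346
62^32 ≡ 346^2 = 119716 ≡ 470
62^64 ≡ 470^2 = 220900 ≡ 459
62^128 ≡ 459^2 = 210681 ≡ 86
138 = 128 + 8 + 2, so 62^138 ≡ 86·301·15 ≡ 467 (mod 547)
R · y^e mod p:
402^2 = 161604 ≡ 239
402^4 ≡ 239^2 = 57121 ≡ 233
402^8 ≡ 233^2 = 54289 ≡ 136
402^16 ≡ 136^2 = 18496 ≡ 445
402^32 ≡ 445^2 = 198025 ≡ 11
402^64 ≡ 11^2 = 121
402^128 ≡ 121^2 = 14641 ≡ 419
402^256 ≡ 419^2 = 175561 ≡ 521
304 = 256 + 32 + 16, so 402^304 ≡ 521·11·445 ≡ 181 (mod 547)
60·181 = 10860 ≡ 467 (mod 547)
467 ≡ 467 (mod 547); signature holds.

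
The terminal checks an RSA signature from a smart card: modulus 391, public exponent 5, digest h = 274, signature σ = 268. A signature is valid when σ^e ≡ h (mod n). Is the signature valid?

invalid

Squares mod 391: σ^1≡268, σ^2≡271, σ^4≡324
5 = 4 + 1, so σ^5 ≡ 324·268 ≡ 30 (mod 391)
30 ≠ 274, so verification fails.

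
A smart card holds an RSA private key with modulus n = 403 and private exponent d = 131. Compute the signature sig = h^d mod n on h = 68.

243

h^131 mod 403 = 243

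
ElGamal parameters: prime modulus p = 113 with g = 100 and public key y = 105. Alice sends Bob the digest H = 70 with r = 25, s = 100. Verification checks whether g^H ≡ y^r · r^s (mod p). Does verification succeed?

passes

Left side g^H mod p:
100^2 = 10000 ≡ 56
100^4 ≡ 56^2 = 3136 ≡ 85
100^8 ≡ 85^2 = 7225 ≡ 106
100^16 ≡ 106^2 = 11236 ≡ 49
100^32 ≡ 49^2 = 2401 ≡ 28
100^64 ≡ 28^2 = 784 ≡ 106
70 = 64 + 4 + 2, so 100^70 ≡ 106·85·56 ≡ 15 (mod 113)
Right side y^r · r^s mod p:
105^2 = 11025 ≡ 64
105^4 ≡ 64^2 = 4096 ≡ 28
105^8 ≡ 28^2 = 784 ≡ 106
105^16 ≡ 106^2 = 11236 ≡ 49
25 = 16 + 8 + 1, so 105^25 ≡ 49·106·105 ≡ 32 (mod 113)
25^2 = 625 ≡ 60
25^4 ≡ 60^2 = 3600 ≡ 97
25^8 ≡ 97^2 = 9409 ≡ 30
25^16 ≡ 30^2 = 900 ≡ 109
25^32 ≡ 109^2 = 11881 ≡ 16
25^64 ≡ 16^2 = 256 ≡ 30
100 = 64 + 32 + 4, so 25^100 ≡ 30·16·97 ≡ 4 (mod 113)
32·4 = 128 ≡ 15 (mod 113)
15 ≡ 15 (mod 113), so the signature is genuine.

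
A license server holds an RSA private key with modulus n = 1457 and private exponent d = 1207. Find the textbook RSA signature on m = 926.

m^2 ≡ 926^2 = 857476 ≡ 760
m^4 ≡ 760^2 = 577600 ≡ 628
m^8 ≡ 628^2 = 394384 ≡ 994
m^16 ≡ 994^2 = 988036 ≡ 190
m^32 ≡ 190^2 = 36100 ≡ 1132
m^64 ≡ 1132^2 = 1281424 ≡ 721
m^128 ≡ 721^2 = 519841 ≡ 1149
m^256 ≡ 1149^2 = 1320201 ≡ 159
m^512 ≡ 159^2 = 25281 ≡ 512
m^1024 ≡ 512^2 = 262144 ≡ 1341
1207 = 1024 + 128 + 32 + 16 + 4 + 2 + 1, so m^1207 ≡ 1341·1149·1132·190·628·760·926 ≡ 15 (mod 1457)

15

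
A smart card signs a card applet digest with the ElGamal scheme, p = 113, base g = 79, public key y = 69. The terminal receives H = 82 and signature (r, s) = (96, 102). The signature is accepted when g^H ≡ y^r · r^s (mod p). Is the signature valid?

Left side g^H mod p:
79^2 = 6241 ≡ 26
79^4 ≡ 26^2 = 676 ≡ 111
79^8 ≡ 111^2 = 12321 ≡ 4
79^16 ≡ 4^2 = 16
79^32 ≡ 16^2 = 256 ≡ 30
79^64 ≡ 30^2 = 900 ≡ 109
82 = 64 + 16 + 2, so 79^82 ≡ 109·16·26 ≡ 31 (mod 113)
Right side y^r · r^s mod p:
69^2 = 4761 ≡ 15
69^4 ≡ 15^2 = 225 ≡ 112
69^8 ≡ 112^2 = 12544 ≡ 1
69^16 ≡ 1^2 = 1
69^32 ≡ 1^2 = 1
69^64 ≡ 1^2 = 1
96 = 64 + 32, so 69^96 ≡ 1·1 ≡ 1 (mod 113)
96^2 = 9216 ≡ 63
96^4 ≡ 63^2 = 3969 ≡ 14
96^8 ≡ 14^2 = 196 ≡ 83
96^16 ≡ 83^2 = 6889 ≡ 109
96^32 ≡ 109^2 = 11881 ≡ 16
96^64 ≡ 16^2 = 256 ≡ 30
102 = 64 + 32 + 4 + 2, so 96^102 ≡ 30·16·14·63 ≡ 62 (mod 113)
1·62 = 62 ≡ 62 (mod 113)
31 ≠ 62, so verification fails.

invalid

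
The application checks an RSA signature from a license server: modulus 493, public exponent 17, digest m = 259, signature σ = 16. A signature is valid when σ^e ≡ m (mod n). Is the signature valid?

Squares mod 493: σ^1≡16, σ^2≡256, σ^4≡460, σ^8≡103, σ^16≡256
17 = 16 + 1, so σ^17 ≡ 256·16 ≡ 152 (mod 493)
σ^17 mod 493 = 152, but m = 259.

invalid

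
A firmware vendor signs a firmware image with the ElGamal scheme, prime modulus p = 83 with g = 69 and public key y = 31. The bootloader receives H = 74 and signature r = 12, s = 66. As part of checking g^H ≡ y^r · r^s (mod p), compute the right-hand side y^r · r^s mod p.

28

31^2 = 961 ≡ 48
31^4 ≡ 48^2 = 2304 ≡ 63
31^8 ≡ 63^2 = 3969 ≡ 68
12 = 8 + 4, so 31^12 ≡ 68·63 ≡ 51 (mod 83)
12^2 = 144 ≡ 61
12^4 ≡ 61^2 = 3721 ≡ 69
12^8 ≡ 69^2 = 4761 ≡ 30
12^16 ≡ 30^2 = 900 ≡ 70
12^32 ≡ 70^2 = 4900 ≡ 3
12^64 ≡ 3^2 = 9
66 = 64 + 2, so 12^66 ≡ 9·61 ≡ 51 (mod 83)
y^r · r^s ≡ 51·51 = 2601 ≡ 28 (mod 83)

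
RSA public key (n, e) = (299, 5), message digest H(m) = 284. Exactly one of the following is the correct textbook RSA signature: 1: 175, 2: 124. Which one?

Candidate 1: 175^2 = 30625 ≡ 127; 175^4 ≡ 127^2 = 16129 ≡ 282; 5 = 4 + 1, so 175^5 ≡ 282·175 ≡ 15 (mod 299)
Candidate 2: 124^2 = 15376 ≡ 127; 124^4 ≡ 127^2 = 16129 ≡ 282; 5 = 4 + 1, so 124^5 ≡ 282·124 ≡ 284 (mod 299)
  → matches H(m) = 284

2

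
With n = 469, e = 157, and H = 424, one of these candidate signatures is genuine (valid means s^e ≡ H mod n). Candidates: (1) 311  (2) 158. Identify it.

2

Candidate 1: 311^2 = 96721 ≡ 107; 311^4 ≡ 107^2 = 11449 ≡ 193; 311^8 ≡ 193^2 = 37249 ≡ 198; 311^16 ≡ 198^2 = 39204 ≡ 277; 311^32 ≡ 277^2 = 76729 ≡ 282; 311^64 ≡ 282^2 = 79524 ≡ 263; 311^128 ≡ 263^2 = 69169 ≡ 226; 157 = 128 + 16 + 8 + 4 + 1, so 311^157 ≡ 226·277·198·193·311 ≡ 45 (mod 469)
Candidate 2: 158^2 = 24964 ≡ 107; 158^4 ≡ 107^2 = 11449 ≡ 193; 158^8 ≡ 193^2 = 37249 ≡ 198; 158^16 ≡ 198^2 = 39204 ≡ 277; 158^32 ≡ 277^2 = 76729 ≡ 282; 158^64 ≡ 282^2 = 79524 ≡ 263; 158^128 ≡ 263^2 = 69169 ≡ 226; 157 = 128 + 16 + 8 + 4 + 1, so 158^157 ≡ 226·277·198·193·158 ≡ 424 (mod 469)
  → matches H = 424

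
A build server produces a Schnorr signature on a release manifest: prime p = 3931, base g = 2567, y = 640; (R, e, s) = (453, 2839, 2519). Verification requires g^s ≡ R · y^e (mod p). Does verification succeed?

g^s mod p:
2567^2 = 6589489 ≡ 1133
2567^4 ≡ 1133^2 = 1283689 ≡ 2183
2567^8 ≡ 2183^2 = 4765489 ≡ 1117
2567^16 ≡ 1117^2 = 1247689 ≡ 1562
2567^32 ≡ 1562^2 = 2439844 ≡ 2624
2567^64 ≡ 2624^2 = 6885376 ≡ 2195
2567^128 ≡ 2195^2 = 4818025 ≡ 2550
2567^256 ≡ 2550^2 = 6502500 ≡ 626
2567^512 ≡ 626^2 = 391876 ≡ 2707
2567^1024 ≡ 2707^2 = 7327849 ≡ 465
2567^2048 ≡ 465^2 = 216225 ≡ 20
2519 = 2048 + 256 + 128 + 64 + 16 + 4 + 2 + 1, so 2567^2519 ≡ 20·626·2550·2195·1562·2183·1133·2567 ≡ 2450 (mod 3931)
R · y^e mod p:
640^2 = 409600 ≡ 776
640^4 ≡ 776^2 = 602176 ≡ 733
640^8 ≡ 733^2 = 537289 ≡ 2673
640^16 ≡ 2673^2 = 7144929 ≡ 2302
640^32 ≡ 2302^2 = 5299204 ≡ 216
640^64 ≡ 216^2 = 46656 ≡ 3415
640^128 ≡ 3415^2 = 11662225 ≡ 2879
640^256 ≡ 2879^2 = 8288641 ≡ 2093
640^512 ≡ 2093^2 = 4380649 ≡ 1515
640^1024 ≡ 1515^2 = 2295225 ≡ 3452
640^2048 ≡ 3452^2 = 11916304 ≡ 1443
2839 = 2048 + 512 + 256 + 16 + 4 + 2 + 1, so 640^2839 ≡ 1443·1515·2093·2302·733·776·640 ≡ 2305 (mod 3931)
453·2305 = 1044165 ≡ 2450 (mod 3931)
2450 ≡ 2450 (mod 3931); signature holds.

passes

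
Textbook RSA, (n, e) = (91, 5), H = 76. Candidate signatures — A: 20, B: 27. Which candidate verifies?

A

Candidate A: Squares mod 91: 20^1≡20, 20^2≡36, 20^4≡22; 5 = 4 + 1, so 20^5 ≡ 22·20 ≡ 76 (mod 91)
  → matches H = 76
Candidate B: Squares mod 91: 27^1≡27, 27^2≡1, 27^4≡1; 5 = 4 + 1, so 27^5 ≡ 1·27 ≡ 27 (mod 91)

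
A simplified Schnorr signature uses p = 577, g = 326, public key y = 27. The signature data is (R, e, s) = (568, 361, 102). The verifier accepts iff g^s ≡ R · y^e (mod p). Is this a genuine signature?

forged

g^s mod p:
326^102 mod 577 = 385
R · y^e mod p:
27^361 mod 577 = 550
568·550 = 312400 ≡ 243 (mod 577)
385 ≠ 243; the check fails.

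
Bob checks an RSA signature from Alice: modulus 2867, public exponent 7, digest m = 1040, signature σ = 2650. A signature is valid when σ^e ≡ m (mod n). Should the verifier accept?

σ^2 ≡ 2650^2 = 7022500 ≡ 1217
σ^4 ≡ 1217^2 = 1481089 ≡ 1717
7 = 4 + 2 + 1, so σ^7 ≡ 1717·1217·2650 ≡ 1040 (mod 2867)
Since 1040 equals the digest 1040, verification succeeds.

accept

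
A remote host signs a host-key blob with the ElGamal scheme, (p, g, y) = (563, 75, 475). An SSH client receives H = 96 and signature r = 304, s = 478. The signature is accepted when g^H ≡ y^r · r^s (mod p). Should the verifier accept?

Left side g^H mod p:
Squares mod 563: 75^1≡75, 75^2≡558, 75^4≡25, 75^8≡62, 75^16≡466, 75^32≡401, 75^64≡346
96 = 64 + 32, so 75^96 ≡ 346·401 ≡ 248 (mod 563)
Right side y^r · r^s mod p:
Squares mod 563: 475^1≡475, 475^2≡425, 475^4≡465, 475^8≡33, 475^16≡526, 475^32≡243, 475^64≡497, 475^128≡415, 475^256≡510
304 = 256 + 32 + 16, so 475^304 ≡ 510·243·526 ≡ 225 (mod 563)
Squares mod 563: 304^1≡304, 304^2≡84, 304^4≡300, 304^8≡483, 304^16≡207, 304^32≡61, 304^64≡343, 304^128≡545, 304^256≡324
478 = 256 + 128 + 64 + 16 + 8 + 4 + 2, so 304^478 ≡ 324·545·343·207·483·300·84 ≡ 449 (mod 563)
225·449 = 101025 ≡ 248 (mod 563)
248 ≡ 248 (mod 563), so the signature is genuine.

accept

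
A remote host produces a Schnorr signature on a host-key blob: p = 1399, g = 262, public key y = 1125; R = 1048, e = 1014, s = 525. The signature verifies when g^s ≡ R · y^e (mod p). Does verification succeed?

g^s mod p:
262^2 = 68644 ≡ 93
262^4 ≡ 93^2 = 8649 ≡ 255
262^8 ≡ 255^2 = 65025 ≡ 671
262^16 ≡ 671^2 = 450241 ≡ 1162
262^32 ≡ 1162^2 = 1350244 ≡ 209
262^64 ≡ 209^2 = 43681 ≡ 312
262^128 ≡ 312^2 = 97344 ≡ 813
262^256 ≡ 813^2 = 660969 ≡ 641
262^512 ≡ 641^2 = 410881 ≡ 974
525 = 512 + 8 + 4 + 1, so 262^525 ≡ 974·671·255·262 ≡ 1363 (mod 1399)
R · y^e mod p:
1125^2 = 1265625 ≡ 929
1125^4 ≡ 929^2 = 863041 ≡ 1257
1125^8 ≡ 1257^2 = 1580049 ≡ 578
1125^16 ≡ 578^2 = 334084 ≡ 1122
1125^32 ≡ 1122^2 = 1258884 ≡ 1183
1125^64 ≡ 1183^2 = 1399489 ≡ 489
1125^128 ≡ 489^2 = 239121 ≡ 1291
1125^256 ≡ 1291^2 = 1666681 ≡ 472
1125^512 ≡ 472^2 = 222784 ≡ 343
1014 = 512 + 256 + 128 + 64 + 32 + 16 + 4 + 2, so 1125^1014 ≡ 343·472·1291·489·1183·1122·1257·929 ≡ 16 (mod 1399)
1048·16 = 16768 ≡ 1379 (mod 1399)
1363 ≠ 1379; the check fails.

fails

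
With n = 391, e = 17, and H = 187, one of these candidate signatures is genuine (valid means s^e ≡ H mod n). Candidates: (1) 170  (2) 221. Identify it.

1

Candidate 1: 170^2 = 28900 ≡ 357; 170^4 ≡ 357^2 = 127449 ≡ 374; 170^8 ≡ 374^2 = 139876 ≡ 289; 170^16 ≡ 289^2 = 83521 ≡ 238; 17 = 16 + 1, so 170^17 ≡ 238·170 ≡ 187 (mod 391)
  → matches H = 187
Candidate 2: 221^2 = 48841 ≡ 357; 221^4 ≡ 357^2 = 127449 ≡ 374; 221^8 ≡ 374^2 = 139876 ≡ 289; 221^16 ≡ 289^2 = 83521 ≡ 238; 17 = 16 + 1, so 221^17 ≡ 238·221 ≡ 204 (mod 391)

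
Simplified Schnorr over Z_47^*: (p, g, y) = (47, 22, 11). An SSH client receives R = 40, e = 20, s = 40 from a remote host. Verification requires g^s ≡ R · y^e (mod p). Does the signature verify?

does not verify

g^s mod p:
Squares mod 47: 22^1≡22, 22^2≡14, 22^4≡8, 22^8≡17, 22^16≡7, 22^32≡2
40 = 32 + 8, so 22^40 ≡ 2·17 ≡ 34 (mod 47)
R · y^e mod p:
Squares mod 47: 11^1≡11, 11^2≡27, 11^4≡24, 11^8≡12, 11^16≡3
20 = 16 + 4, so 11^20 ≡ 3·24 ≡ 25 (mod 47)
40·25 = 1000 ≡ 13 (mod 47)
34 ≠ 13; the check fails.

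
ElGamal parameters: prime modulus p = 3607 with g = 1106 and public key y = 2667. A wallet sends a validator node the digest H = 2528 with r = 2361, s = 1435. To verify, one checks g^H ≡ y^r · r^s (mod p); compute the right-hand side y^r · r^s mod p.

2502

Squares mod 3607: 2667^1≡2667, 2667^2≡3492, 2667^4≡2404, 2667^8≡802, 2667^16≡1158, 2667^32≡2767, 2667^64≡2235, 2667^128≡3137, 2667^256≡873, 2667^512≡1052, 2667^1024≡2962, 2667^2048≡1220
2361 = 2048 + 256 + 32 + 16 + 8 + 1, so 2667^2361 ≡ 1220·873·2767·1158·802·2667 ≡ 1059 (mod 3607)
Squares mod 3607: 2361^1≡2361, 2361^2≡1506, 2361^4≡2840, 2361^8≡348, 2361^16≡2073, 2361^32≡1392, 2361^64≡705, 2361^128≡2866, 2361^256≡817, 2361^512≡194, 2361^1024≡1566
1435 = 1024 + 256 + 128 + 16 + 8 + 2 + 1, so 2361^1435 ≡ 1566·817·2866·2073·348·1506·2361 ≡ 3405 (mod 3607)
y^r · r^s ≡ 1059·3405 = 3605895 ≡ 2502 (mod 3607)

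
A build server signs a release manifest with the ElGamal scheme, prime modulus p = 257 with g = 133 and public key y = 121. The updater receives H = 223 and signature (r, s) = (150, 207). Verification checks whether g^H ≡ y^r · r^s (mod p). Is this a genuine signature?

forged

Left side g^H mod p:
Squares mod 257: 133^1≡133, 133^2≡213, 133^4≡137, 133^8≡8, 133^16≡64, 133^32≡241, 133^64≡256, 133^128≡1
223 = 128 + 64 + 16 + 8 + 4 + 2 + 1, so 133^223 ≡ 1·256·64·8·137·213·133 ≡ 232 (mod 257)
Right side y^r · r^s mod p:
Squares mod 257: 121^1≡121, 121^2≡249, 121^4≡64, 121^8≡241, 121^16≡256, 121^32≡1, 121^64≡1, 121^128≡1
150 = 128 + 16 + 4 + 2, so 121^150 ≡ 1·256·64·249 ≡ 255 (mod 257)
Squares mod 257: 150^1≡150, 150^2≡141, 150^4≡92, 150^8≡240, 150^16≡32, 150^32≡253, 150^64≡16, 150^128≡256
207 = 128 + 64 + 8 + 4 + 2 + 1, so 150^207 ≡ 256·16·240·92·141·150 ≡ 24 (mod 257)
255·24 = 6120 ≡ 209 (mod 257)
232 ≠ 209, so verification fails.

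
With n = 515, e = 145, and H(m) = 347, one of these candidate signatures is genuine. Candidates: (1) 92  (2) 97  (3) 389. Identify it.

Candidate 1: Squares mod 515: 92^1≡92, 92^2≡224, 92^4≡221, 92^8≡431, 92^16≡361, 92^32≡26, 92^64≡161, 92^128≡171; 145 = 128 + 16 + 1, so 92^145 ≡ 171·361·92 ≡ 347 (mod 515)
  → matches H(m) = 347
Candidate 2: Squares mod 515: 97^1≡97, 97^2≡139, 97^4≡266, 97^8≡201, 97^16≡231, 97^32≡316, 97^64≡461, 97^128≡341; 145 = 128 + 16 + 1, so 97^145 ≡ 341·231·97 ≡ 247 (mod 515)
Candidate 3: Squares mod 515: 389^1≡389, 389^2≡426, 389^4≡196, 389^8≡306, 389^16≡421, 389^32≡81, 389^64≡381, 389^128≡446; 145 = 128 + 16 + 1, so 389^145 ≡ 446·421·389 ≡ 69 (mod 515)

1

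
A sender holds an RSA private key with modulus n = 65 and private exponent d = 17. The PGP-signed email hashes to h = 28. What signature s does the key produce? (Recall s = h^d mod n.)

58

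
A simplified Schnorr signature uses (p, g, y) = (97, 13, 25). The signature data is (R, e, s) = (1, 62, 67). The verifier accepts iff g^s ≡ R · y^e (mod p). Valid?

no

g^s mod p:
13^2 = 169 ≡ 72
13^4 ≡ 72^2 = 5184 ≡ 43
13^8 ≡ 43^2 = 1849 ≡ 6
13^16 ≡ 6^2 = 36
13^32 ≡ 36^2 = 1296 ≡ 35
13^64 ≡ 35^2 = 1225 ≡ 61
67 = 64 + 2 + 1, so 13^67 ≡ 61·72·13 ≡ 60 (mod 97)
R · y^e mod p:
25^2 = 625 ≡ 43
25^4 ≡ 43^2 = 1849 ≡ 6
25^8 ≡ 6^2 = 36
25^16 ≡ 36^2 = 1296 ≡ 35
25^32 ≡ 35^2 = 1225 ≡ 61
62 = 32 + 16 + 8 + 4 + 2, so 25^62 ≡ 61·35·36·6·43 ≡ 73 (mod 97)
1·73 = 73 ≡ 73 (mod 97)
60 ≠ 73; the check fails.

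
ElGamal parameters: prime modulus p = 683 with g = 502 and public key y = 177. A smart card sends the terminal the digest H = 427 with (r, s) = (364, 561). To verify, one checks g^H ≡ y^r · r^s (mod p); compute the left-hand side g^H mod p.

502^2 = 252004 ≡ 660
502^4 ≡ 660^2 = 435600 ≡ 529
502^8 ≡ 529^2 = 279841 ≡ 494
502^16 ≡ 494^2 = 244036 ≡ 205
502^32 ≡ 205^2 = 42025 ≡ 362
502^64 ≡ 362^2 = 131044 ≡ 591
502^128 ≡ 591^2 = 349281 ≡ 268
502^256 ≡ 268^2 = 71824 ≡ 109
427 = 256 + 128 + 32 + 8 + 2 + 1, so 502^427 ≡ 109·268·362·494·660·502 ≡ 61 (mod 683)

61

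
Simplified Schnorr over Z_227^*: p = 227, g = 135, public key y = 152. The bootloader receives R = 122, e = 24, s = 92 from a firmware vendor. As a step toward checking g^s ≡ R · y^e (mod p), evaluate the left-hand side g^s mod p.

Squares mod 227: 135^1≡135, 135^2≡65, 135^4≡139, 135^8≡26, 135^16≡222, 135^32≡25, 135^64≡171
92 = 64 + 16 + 8 + 4, so 135^92 ≡ 171·222·26·139 ≡ 181 (mod 227)

181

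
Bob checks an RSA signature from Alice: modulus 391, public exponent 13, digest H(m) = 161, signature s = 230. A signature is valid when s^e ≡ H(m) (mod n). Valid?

s^13 mod 391 = 161
Since 161 equals the digest 161, verification succeeds.

yes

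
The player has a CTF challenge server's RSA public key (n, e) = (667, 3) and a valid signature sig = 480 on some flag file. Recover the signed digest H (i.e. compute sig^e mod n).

65

sig^2 ≡ 480^2 = 230400 ≡ 285
3 = 2 + 1, so sig^3 ≡ 285·480 ≡ 65 (mod 667)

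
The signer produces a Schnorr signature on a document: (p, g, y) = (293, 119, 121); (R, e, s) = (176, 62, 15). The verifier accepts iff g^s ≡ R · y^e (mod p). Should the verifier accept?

g^s mod p:
119^15 mod 293 = 181
R · y^e mod p:
121^62 mod 293 = 26
176·26 = 4576 ≡ 181 (mod 293)
181 ≡ 181 (mod 293); signature holds.

accept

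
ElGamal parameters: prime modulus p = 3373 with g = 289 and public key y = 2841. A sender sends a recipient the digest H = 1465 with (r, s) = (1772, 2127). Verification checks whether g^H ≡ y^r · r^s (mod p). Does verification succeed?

fails

Left side g^H mod p:
289^1465 mod 3373 = 2224
Right side y^r · r^s mod p:
2841^1772 mod 3373 = 3084
1772^2127 mod 3373 = 770
3084·770 = 2374680 ≡ 88 (mod 3373)
2224 ≠ 88, so verification fails.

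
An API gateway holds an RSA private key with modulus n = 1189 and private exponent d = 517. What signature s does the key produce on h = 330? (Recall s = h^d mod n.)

282

h^2 ≡ 330^2 = 108900 ≡ 701
h^4 ≡ 701^2 = 491401 ≡ 344
h^8 ≡ 344^2 = 118336 ≡ 625
h^16 ≡ 625^2 = 390625 ≡ 633
h^32 ≡ 633^2 = 400689 ≡ 1185
h^64 ≡ 1185^2 = 1404225 ≡ 16
h^128 ≡ 16^2 = 256
h^256 ≡ 256^2 = 65536 ≡ 141
h^512 ≡ 141^2 = 19881 ≡ 857
517 = 512 + 4 + 1, so h^517 ≡ 857·344·330 ≡ 282 (mod 1189)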